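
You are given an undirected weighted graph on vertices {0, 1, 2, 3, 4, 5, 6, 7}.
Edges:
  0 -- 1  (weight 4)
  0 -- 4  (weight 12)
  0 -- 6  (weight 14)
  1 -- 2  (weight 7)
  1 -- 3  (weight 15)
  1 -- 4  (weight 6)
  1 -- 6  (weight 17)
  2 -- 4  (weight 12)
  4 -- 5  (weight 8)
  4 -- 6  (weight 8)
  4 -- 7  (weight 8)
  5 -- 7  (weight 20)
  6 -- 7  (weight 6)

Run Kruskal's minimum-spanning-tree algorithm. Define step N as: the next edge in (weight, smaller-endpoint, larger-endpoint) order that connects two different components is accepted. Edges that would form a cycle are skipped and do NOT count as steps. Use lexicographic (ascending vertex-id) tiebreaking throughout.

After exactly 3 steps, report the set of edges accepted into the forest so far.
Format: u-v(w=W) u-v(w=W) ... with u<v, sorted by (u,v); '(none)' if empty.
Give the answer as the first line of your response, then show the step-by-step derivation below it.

0-1(w=4) 1-4(w=6) 6-7(w=6)

step 1: add edge 0-1 (w=4); MST = {0-1(w=4)}
step 2: add edge 1-4 (w=6); MST = {0-1(w=4) 1-4(w=6)}
step 3: add edge 6-7 (w=6); MST = {0-1(w=4) 1-4(w=6) 6-7(w=6)}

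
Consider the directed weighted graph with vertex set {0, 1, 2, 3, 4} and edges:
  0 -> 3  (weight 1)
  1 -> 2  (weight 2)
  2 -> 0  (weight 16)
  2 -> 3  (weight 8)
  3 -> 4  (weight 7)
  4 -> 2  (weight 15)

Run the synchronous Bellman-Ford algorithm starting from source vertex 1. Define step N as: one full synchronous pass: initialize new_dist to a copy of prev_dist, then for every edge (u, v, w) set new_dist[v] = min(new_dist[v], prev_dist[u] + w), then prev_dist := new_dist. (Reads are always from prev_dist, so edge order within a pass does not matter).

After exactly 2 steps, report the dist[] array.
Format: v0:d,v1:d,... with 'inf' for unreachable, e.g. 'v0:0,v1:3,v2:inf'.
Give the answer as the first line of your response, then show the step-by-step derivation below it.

v0:18,v1:0,v2:2,v3:10,v4:inf

step 1: dist = v0:inf,v1:0,v2:2,v3:inf,v4:inf
step 2: dist = v0:18,v1:0,v2:2,v3:10,v4:inf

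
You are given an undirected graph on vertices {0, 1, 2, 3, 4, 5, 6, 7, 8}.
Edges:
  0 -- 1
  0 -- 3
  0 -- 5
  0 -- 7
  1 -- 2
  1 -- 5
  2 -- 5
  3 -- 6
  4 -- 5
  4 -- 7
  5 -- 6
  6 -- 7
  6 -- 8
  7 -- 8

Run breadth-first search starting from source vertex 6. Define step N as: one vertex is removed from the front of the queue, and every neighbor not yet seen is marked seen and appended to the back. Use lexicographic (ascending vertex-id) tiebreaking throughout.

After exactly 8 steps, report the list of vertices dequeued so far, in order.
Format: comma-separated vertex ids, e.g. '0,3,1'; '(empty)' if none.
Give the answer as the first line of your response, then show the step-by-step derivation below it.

6,3,5,7,8,0,1,2

step 1: dequeue 6; queue=[3,5,7,8]; order=6
step 2: dequeue 3; queue=[5,7,8,0]; order=6,3
step 3: dequeue 5; queue=[7,8,0,1,2,4]; order=6,3,5
step 4: dequeue 7; queue=[8,0,1,2,4]; order=6,3,5,7
step 5: dequeue 8; queue=[0,1,2,4]; order=6,3,5,7,8
step 6: dequeue 0; queue=[1,2,4]; order=6,3,5,7,8,0
step 7: dequeue 1; queue=[2,4]; order=6,3,5,7,8,0,1
step 8: dequeue 2; queue=[4]; order=6,3,5,7,8,0,1,2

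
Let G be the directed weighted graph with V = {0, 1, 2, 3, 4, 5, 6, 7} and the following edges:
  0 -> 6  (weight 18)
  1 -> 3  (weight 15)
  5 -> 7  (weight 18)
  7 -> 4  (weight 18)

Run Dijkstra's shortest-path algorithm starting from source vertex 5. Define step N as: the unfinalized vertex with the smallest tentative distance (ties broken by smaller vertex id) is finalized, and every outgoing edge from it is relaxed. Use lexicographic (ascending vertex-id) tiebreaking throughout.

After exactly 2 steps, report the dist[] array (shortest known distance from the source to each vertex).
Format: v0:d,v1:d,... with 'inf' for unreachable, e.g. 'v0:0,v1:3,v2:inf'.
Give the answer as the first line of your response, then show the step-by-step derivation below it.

v0:inf,v1:inf,v2:inf,v3:inf,v4:36,v5:0,v6:inf,v7:18

step 1: dist = v0:inf,v1:inf,v2:inf,v3:inf,v4:inf,v5:0,v6:inf,v7:18
step 2: dist = v0:inf,v1:inf,v2:inf,v3:inf,v4:36,v5:0,v6:inf,v7:18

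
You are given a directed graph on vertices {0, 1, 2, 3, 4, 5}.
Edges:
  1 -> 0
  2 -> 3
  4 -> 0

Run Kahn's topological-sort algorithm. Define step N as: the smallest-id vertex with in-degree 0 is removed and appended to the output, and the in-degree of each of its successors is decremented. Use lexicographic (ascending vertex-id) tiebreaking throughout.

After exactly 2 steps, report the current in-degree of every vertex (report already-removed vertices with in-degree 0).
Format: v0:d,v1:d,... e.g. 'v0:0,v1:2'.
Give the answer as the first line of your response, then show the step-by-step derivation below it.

v0:1,v1:0,v2:0,v3:0,v4:0,v5:0

step 1: output 1; order=[1]; indeg=(1,0,0,1,0,0)
step 2: output 2; order=[1,2]; indeg=(1,0,0,0,0,0)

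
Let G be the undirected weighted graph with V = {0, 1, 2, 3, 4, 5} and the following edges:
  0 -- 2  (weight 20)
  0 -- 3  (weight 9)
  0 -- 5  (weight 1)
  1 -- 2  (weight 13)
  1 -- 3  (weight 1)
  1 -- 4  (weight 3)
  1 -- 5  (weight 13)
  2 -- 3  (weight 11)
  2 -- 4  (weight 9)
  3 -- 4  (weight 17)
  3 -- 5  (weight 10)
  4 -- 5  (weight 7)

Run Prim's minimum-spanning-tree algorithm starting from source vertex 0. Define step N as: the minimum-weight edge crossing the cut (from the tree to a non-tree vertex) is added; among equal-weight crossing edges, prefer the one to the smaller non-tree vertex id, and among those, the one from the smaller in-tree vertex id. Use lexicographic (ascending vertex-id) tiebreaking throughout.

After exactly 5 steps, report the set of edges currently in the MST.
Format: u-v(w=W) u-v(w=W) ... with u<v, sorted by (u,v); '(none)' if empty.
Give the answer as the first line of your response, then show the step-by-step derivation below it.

0-5(w=1) 1-3(w=1) 1-4(w=3) 2-4(w=9) 4-5(w=7)

step 1: add edge 0-5 (w=1); MST = {0-5(w=1)}
step 2: add edge 4-5 (w=7); MST = {0-5(w=1) 4-5(w=7)}
step 3: add edge 1-4 (w=3); MST = {0-5(w=1) 1-4(w=3) 4-5(w=7)}
step 4: add edge 1-3 (w=1); MST = {0-5(w=1) 1-3(w=1) 1-4(w=3) 4-5(w=7)}
step 5: add edge 2-4 (w=9); MST = {0-5(w=1) 1-3(w=1) 1-4(w=3) 2-4(w=9) 4-5(w=7)}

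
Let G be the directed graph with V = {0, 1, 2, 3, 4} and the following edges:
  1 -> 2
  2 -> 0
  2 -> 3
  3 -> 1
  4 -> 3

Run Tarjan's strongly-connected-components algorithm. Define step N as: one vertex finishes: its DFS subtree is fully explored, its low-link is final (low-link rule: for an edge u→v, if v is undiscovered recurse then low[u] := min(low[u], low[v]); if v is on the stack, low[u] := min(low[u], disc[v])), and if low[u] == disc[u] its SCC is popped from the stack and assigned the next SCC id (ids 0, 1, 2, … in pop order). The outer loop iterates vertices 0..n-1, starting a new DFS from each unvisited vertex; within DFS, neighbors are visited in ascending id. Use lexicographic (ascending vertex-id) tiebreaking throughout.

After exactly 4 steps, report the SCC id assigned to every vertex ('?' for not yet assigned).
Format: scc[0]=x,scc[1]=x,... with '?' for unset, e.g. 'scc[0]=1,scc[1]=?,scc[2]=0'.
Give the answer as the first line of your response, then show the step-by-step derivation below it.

scc[0]=0,scc[1]=1,scc[2]=1,scc[3]=1,scc[4]=?

step 1: low=(low[0]=0,low[1]=?,low[2]=?,low[3]=?,low[4]=?); scc=(scc[0]=0,scc[1]=?,scc[2]=?,scc[3]=?,scc[4]=?)
step 2: low=(low[0]=0,low[1]=1,low[2]=2,low[3]=1,low[4]=?); scc=(scc[0]=0,scc[1]=?,scc[2]=?,scc[3]=?,scc[4]=?)
step 3: low=(low[0]=0,low[1]=1,low[2]=1,low[3]=1,low[4]=?); scc=(scc[0]=0,scc[1]=?,scc[2]=?,scc[3]=?,scc[4]=?)
step 4: low=(low[0]=0,low[1]=1,low[2]=1,low[3]=1,low[4]=?); scc=(scc[0]=0,scc[1]=1,scc[2]=1,scc[3]=1,scc[4]=?)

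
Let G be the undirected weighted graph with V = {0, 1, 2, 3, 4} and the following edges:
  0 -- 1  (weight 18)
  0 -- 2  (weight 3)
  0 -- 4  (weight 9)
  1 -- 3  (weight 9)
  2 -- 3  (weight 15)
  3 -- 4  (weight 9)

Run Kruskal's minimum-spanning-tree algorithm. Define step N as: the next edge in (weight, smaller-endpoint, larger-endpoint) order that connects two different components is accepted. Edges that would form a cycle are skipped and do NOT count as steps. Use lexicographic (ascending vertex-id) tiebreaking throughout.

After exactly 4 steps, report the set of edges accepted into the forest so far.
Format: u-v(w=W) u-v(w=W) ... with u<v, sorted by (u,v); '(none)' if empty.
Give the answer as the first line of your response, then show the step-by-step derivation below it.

0-2(w=3) 0-4(w=9) 1-3(w=9) 3-4(w=9)

step 1: add edge 0-2 (w=3); MST = {0-2(w=3)}
step 2: add edge 0-4 (w=9); MST = {0-2(w=3) 0-4(w=9)}
step 3: add edge 1-3 (w=9); MST = {0-2(w=3) 0-4(w=9) 1-3(w=9)}
step 4: add edge 3-4 (w=9); MST = {0-2(w=3) 0-4(w=9) 1-3(w=9) 3-4(w=9)}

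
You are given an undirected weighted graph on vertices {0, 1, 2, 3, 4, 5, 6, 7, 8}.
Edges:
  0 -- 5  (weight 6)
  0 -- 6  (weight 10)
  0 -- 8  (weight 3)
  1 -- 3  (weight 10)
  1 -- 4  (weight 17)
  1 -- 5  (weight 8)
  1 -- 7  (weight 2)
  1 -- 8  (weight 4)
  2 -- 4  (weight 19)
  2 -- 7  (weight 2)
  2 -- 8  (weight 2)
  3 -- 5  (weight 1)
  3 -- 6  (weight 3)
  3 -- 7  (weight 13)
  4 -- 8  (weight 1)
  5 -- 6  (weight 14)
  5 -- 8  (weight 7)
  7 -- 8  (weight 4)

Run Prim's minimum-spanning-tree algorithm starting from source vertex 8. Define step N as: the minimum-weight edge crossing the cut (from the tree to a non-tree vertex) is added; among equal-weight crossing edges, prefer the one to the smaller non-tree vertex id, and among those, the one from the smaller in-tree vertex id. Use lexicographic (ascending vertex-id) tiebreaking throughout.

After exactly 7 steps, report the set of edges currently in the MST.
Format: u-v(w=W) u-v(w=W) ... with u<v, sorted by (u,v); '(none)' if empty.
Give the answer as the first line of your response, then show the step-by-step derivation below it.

0-5(w=6) 0-8(w=3) 1-7(w=2) 2-7(w=2) 2-8(w=2) 3-5(w=1) 4-8(w=1)

step 1: add edge 4-8 (w=1); MST = {4-8(w=1)}
step 2: add edge 2-8 (w=2); MST = {2-8(w=2) 4-8(w=1)}
step 3: add edge 2-7 (w=2); MST = {2-7(w=2) 2-8(w=2) 4-8(w=1)}
step 4: add edge 1-7 (w=2); MST = {1-7(w=2) 2-7(w=2) 2-8(w=2) 4-8(w=1)}
step 5: add edge 0-8 (w=3); MST = {0-8(w=3) 1-7(w=2) 2-7(w=2) 2-8(w=2) 4-8(w=1)}
step 6: add edge 0-5 (w=6); MST = {0-5(w=6) 0-8(w=3) 1-7(w=2) 2-7(w=2) 2-8(w=2) 4-8(w=1)}
step 7: add edge 3-5 (w=1); MST = {0-5(w=6) 0-8(w=3) 1-7(w=2) 2-7(w=2) 2-8(w=2) 3-5(w=1) 4-8(w=1)}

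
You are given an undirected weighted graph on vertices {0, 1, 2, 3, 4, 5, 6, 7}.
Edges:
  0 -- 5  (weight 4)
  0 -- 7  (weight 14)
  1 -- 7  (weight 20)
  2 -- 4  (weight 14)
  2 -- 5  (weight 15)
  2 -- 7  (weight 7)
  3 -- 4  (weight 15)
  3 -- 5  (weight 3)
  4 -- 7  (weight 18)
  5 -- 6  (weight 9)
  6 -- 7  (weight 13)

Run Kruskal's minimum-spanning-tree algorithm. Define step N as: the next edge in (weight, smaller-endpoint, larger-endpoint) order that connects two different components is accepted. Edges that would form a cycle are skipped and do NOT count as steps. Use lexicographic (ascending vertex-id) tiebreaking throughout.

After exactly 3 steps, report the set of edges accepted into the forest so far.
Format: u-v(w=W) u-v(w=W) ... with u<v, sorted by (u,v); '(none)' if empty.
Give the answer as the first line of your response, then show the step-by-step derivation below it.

0-5(w=4) 2-7(w=7) 3-5(w=3)

step 1: add edge 3-5 (w=3); MST = {3-5(w=3)}
step 2: add edge 0-5 (w=4); MST = {0-5(w=4) 3-5(w=3)}
step 3: add edge 2-7 (w=7); MST = {0-5(w=4) 2-7(w=7) 3-5(w=3)}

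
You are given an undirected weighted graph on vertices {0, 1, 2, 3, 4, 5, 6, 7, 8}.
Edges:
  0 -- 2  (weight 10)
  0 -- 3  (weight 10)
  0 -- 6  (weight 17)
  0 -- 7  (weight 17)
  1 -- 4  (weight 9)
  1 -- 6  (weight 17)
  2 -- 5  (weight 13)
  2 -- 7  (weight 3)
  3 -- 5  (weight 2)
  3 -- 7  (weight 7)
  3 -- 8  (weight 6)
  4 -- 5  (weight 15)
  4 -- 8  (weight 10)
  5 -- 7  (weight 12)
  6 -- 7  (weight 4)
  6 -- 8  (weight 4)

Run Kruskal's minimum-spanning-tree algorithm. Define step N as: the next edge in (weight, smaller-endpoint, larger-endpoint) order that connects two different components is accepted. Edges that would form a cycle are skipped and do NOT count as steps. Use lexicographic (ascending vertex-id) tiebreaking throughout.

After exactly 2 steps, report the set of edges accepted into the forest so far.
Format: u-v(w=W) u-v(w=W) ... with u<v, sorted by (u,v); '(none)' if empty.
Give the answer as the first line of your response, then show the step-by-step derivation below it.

2-7(w=3) 3-5(w=2)

step 1: add edge 3-5 (w=2); MST = {3-5(w=2)}
step 2: add edge 2-7 (w=3); MST = {2-7(w=3) 3-5(w=2)}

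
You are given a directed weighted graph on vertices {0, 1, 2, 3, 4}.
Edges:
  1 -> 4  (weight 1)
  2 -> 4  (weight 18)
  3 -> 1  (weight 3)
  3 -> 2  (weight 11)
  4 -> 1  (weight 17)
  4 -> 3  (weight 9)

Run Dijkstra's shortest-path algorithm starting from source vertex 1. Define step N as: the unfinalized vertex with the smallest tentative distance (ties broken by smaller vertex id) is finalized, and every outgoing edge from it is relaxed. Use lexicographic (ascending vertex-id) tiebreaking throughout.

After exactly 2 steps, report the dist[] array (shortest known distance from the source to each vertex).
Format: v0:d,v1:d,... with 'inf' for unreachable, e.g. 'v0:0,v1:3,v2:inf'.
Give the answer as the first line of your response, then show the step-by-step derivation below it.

v0:inf,v1:0,v2:inf,v3:10,v4:1

step 1: dist = v0:inf,v1:0,v2:inf,v3:inf,v4:1
step 2: dist = v0:inf,v1:0,v2:inf,v3:10,v4:1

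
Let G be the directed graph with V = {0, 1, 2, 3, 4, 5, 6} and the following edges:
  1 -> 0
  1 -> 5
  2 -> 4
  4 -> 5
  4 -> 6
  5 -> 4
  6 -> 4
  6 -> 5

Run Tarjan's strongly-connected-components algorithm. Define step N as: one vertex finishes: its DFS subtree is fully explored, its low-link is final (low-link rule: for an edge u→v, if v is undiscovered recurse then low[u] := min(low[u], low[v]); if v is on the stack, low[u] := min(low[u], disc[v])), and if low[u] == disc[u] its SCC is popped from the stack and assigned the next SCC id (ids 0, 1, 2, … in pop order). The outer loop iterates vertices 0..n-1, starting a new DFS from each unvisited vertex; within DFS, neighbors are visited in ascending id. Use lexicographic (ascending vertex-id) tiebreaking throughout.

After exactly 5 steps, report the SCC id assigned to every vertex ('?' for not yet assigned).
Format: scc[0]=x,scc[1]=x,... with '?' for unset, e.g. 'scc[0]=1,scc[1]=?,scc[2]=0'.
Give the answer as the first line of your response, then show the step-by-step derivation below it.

scc[0]=0,scc[1]=2,scc[2]=?,scc[3]=?,scc[4]=1,scc[5]=1,scc[6]=1

step 1: low=(low[0]=0,low[1]=?,low[2]=?,low[3]=?,low[4]=?,low[5]=?,low[6]=?); scc=(scc[0]=0,scc[1]=?,scc[2]=?,scc[3]=?,scc[4]=?,scc[5]=?,scc[6]=?)
step 2: low=(low[0]=0,low[1]=1,low[2]=?,low[3]=?,low[4]=2,low[5]=2,low[6]=2); scc=(scc[0]=0,scc[1]=?,scc[2]=?,scc[3]=?,scc[4]=?,scc[5]=?,scc[6]=?)
step 3: low=(low[0]=0,low[1]=1,low[2]=?,low[3]=?,low[4]=2,low[5]=2,low[6]=2); scc=(scc[0]=0,scc[1]=?,scc[2]=?,scc[3]=?,scc[4]=?,scc[5]=?,scc[6]=?)
step 4: low=(low[0]=0,low[1]=1,low[2]=?,low[3]=?,low[4]=2,low[5]=2,low[6]=2); scc=(scc[0]=0,scc[1]=?,scc[2]=?,scc[3]=?,scc[4]=1,scc[5]=1,scc[6]=1)
step 5: low=(low[0]=0,low[1]=1,low[2]=?,low[3]=?,low[4]=2,low[5]=2,low[6]=2); scc=(scc[0]=0,scc[1]=2,scc[2]=?,scc[3]=?,scc[4]=1,scc[5]=1,scc[6]=1)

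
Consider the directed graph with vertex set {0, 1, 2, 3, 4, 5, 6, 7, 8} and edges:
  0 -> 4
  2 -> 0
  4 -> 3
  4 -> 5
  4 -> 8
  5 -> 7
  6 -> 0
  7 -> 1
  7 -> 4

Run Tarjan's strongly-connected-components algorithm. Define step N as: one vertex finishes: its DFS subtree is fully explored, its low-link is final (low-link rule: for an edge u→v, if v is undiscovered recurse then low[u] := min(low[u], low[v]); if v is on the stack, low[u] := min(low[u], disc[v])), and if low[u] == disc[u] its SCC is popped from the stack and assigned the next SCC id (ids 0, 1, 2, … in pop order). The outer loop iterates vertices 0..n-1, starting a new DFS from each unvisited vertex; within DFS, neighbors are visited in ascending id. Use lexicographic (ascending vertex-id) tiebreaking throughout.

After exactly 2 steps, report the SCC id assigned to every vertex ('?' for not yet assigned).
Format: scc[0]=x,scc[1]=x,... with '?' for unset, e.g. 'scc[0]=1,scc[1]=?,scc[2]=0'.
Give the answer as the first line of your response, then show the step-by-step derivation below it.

scc[0]=?,scc[1]=1,scc[2]=?,scc[3]=0,scc[4]=?,scc[5]=?,scc[6]=?,scc[7]=?,scc[8]=?

step 1: low=(low[0]=0,low[1]=?,low[2]=?,low[3]=2,low[4]=1,low[5]=?,low[6]=?,low[7]=?,low[8]=?); scc=(scc[0]=?,scc[1]=?,scc[2]=?,scc[3]=0,scc[4]=?,scc[5]=?,scc[6]=?,scc[7]=?,scc[8]=?)
step 2: low=(low[0]=0,low[1]=5,low[2]=?,low[3]=2,low[4]=1,low[5]=3,low[6]=?,low[7]=4,low[8]=?); scc=(scc[0]=?,scc[1]=1,scc[2]=?,scc[3]=0,scc[4]=?,scc[5]=?,scc[6]=?,scc[7]=?,scc[8]=?)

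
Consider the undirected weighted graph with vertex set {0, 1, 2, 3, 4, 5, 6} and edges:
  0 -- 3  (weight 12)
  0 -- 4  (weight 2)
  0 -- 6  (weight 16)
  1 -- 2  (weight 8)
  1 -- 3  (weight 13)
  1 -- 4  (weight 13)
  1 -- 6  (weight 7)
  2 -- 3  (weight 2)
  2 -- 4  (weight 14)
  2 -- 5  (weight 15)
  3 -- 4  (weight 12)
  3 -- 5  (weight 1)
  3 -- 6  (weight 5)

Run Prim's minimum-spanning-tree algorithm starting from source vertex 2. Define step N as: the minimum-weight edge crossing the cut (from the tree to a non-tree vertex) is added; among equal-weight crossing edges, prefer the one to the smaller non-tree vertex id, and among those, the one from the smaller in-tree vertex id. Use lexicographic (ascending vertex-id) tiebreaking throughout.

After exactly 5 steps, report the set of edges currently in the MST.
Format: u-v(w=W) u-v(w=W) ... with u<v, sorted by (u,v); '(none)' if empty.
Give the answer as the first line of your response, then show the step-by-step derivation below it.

0-3(w=12) 1-6(w=7) 2-3(w=2) 3-5(w=1) 3-6(w=5)

step 1: add edge 2-3 (w=2); MST = {2-3(w=2)}
step 2: add edge 3-5 (w=1); MST = {2-3(w=2) 3-5(w=1)}
step 3: add edge 3-6 (w=5); MST = {2-3(w=2) 3-5(w=1) 3-6(w=5)}
step 4: add edge 1-6 (w=7); MST = {1-6(w=7) 2-3(w=2) 3-5(w=1) 3-6(w=5)}
step 5: add edge 0-3 (w=12); MST = {0-3(w=12) 1-6(w=7) 2-3(w=2) 3-5(w=1) 3-6(w=5)}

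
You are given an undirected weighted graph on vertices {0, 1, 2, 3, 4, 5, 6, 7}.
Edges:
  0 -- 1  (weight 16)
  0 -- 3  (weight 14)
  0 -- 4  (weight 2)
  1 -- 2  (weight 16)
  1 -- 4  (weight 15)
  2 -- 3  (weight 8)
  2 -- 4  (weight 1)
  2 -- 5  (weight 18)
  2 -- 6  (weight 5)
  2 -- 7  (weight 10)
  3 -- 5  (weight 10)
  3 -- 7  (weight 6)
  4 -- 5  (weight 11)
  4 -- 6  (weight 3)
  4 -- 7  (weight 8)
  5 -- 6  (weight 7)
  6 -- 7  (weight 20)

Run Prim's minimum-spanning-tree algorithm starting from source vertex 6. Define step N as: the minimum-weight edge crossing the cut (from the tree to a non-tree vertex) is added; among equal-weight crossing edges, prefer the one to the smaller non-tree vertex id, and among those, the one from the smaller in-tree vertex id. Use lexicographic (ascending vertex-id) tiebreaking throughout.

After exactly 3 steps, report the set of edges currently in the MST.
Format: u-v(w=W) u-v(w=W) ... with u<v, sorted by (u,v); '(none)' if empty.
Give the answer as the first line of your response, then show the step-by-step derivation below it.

0-4(w=2) 2-4(w=1) 4-6(w=3)

step 1: add edge 4-6 (w=3); MST = {4-6(w=3)}
step 2: add edge 2-4 (w=1); MST = {2-4(w=1) 4-6(w=3)}
step 3: add edge 0-4 (w=2); MST = {0-4(w=2) 2-4(w=1) 4-6(w=3)}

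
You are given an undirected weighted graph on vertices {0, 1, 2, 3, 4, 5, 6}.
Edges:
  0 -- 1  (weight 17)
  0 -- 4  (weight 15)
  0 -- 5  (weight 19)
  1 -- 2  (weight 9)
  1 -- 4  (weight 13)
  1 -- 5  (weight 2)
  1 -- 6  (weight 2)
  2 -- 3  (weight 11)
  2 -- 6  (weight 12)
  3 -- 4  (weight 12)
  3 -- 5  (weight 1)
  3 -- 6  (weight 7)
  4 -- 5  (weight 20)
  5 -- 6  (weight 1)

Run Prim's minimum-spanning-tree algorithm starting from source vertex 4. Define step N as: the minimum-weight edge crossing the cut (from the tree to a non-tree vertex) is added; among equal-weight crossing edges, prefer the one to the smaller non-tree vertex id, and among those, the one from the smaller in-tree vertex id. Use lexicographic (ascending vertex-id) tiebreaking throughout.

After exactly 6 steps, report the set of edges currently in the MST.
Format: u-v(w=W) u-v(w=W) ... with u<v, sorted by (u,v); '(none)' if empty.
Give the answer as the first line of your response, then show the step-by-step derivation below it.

0-4(w=15) 1-2(w=9) 1-5(w=2) 3-4(w=12) 3-5(w=1) 5-6(w=1)

step 1: add edge 3-4 (w=12); MST = {3-4(w=12)}
step 2: add edge 3-5 (w=1); MST = {3-4(w=12) 3-5(w=1)}
step 3: add edge 5-6 (w=1); MST = {3-4(w=12) 3-5(w=1) 5-6(w=1)}
step 4: add edge 1-5 (w=2); MST = {1-5(w=2) 3-4(w=12) 3-5(w=1) 5-6(w=1)}
step 5: add edge 1-2 (w=9); MST = {1-2(w=9) 1-5(w=2) 3-4(w=12) 3-5(w=1) 5-6(w=1)}
step 6: add edge 0-4 (w=15); MST = {0-4(w=15) 1-2(w=9) 1-5(w=2) 3-4(w=12) 3-5(w=1) 5-6(w=1)}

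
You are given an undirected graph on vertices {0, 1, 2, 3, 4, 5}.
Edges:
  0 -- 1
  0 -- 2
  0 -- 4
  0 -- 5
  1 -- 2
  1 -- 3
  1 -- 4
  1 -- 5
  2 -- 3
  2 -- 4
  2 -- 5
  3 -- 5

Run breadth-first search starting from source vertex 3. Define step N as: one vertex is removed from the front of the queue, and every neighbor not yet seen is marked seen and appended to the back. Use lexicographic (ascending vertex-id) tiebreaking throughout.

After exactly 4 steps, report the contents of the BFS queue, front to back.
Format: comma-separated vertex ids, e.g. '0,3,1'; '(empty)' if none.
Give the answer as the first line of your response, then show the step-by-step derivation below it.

0,4

step 1: dequeue 3; queue=[1,2,5]; order=3
step 2: dequeue 1; queue=[2,5,0,4]; order=3,1
step 3: dequeue 2; queue=[5,0,4]; order=3,1,2
step 4: dequeue 5; queue=[0,4]; order=3,1,2,5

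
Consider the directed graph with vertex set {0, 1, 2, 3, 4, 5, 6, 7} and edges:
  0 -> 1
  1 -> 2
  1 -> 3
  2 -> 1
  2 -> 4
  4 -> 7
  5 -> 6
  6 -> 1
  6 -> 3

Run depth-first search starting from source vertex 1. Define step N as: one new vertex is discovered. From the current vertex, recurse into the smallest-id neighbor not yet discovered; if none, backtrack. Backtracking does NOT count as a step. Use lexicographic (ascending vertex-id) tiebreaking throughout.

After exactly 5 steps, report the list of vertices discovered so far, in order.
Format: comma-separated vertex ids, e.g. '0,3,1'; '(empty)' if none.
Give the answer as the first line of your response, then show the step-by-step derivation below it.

1,2,4,7,3

step 1: discover 1; path=1; order=1
step 2: discover 2; path=1>2; order=1,2
step 3: discover 4; path=1>2>4; order=1,2,4
step 4: discover 7; path=1>2>4>7; order=1,2,4,7
step 5: discover 3; path=1>3; order=1,2,4,7,3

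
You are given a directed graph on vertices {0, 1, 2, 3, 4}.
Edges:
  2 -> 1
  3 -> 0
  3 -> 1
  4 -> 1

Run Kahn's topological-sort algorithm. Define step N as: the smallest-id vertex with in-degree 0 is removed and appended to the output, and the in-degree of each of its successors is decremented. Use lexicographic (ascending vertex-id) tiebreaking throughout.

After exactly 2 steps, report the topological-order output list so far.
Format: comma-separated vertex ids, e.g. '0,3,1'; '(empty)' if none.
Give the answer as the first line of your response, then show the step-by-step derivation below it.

2,3

step 1: output 2; order=[2]; indeg=(1,2,0,0,0)
step 2: output 3; order=[2,3]; indeg=(0,1,0,0,0)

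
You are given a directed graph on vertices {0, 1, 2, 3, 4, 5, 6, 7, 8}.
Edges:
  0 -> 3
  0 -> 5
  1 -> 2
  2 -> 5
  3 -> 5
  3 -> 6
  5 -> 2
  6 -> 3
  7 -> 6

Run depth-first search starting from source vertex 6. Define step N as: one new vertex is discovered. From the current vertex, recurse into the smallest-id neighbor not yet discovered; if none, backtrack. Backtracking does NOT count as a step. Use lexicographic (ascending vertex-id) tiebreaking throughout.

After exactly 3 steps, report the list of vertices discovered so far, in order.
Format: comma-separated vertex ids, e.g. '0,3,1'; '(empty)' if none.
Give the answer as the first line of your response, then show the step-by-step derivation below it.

6,3,5

step 1: discover 6; path=6; order=6
step 2: discover 3; path=6>3; order=6,3
step 3: discover 5; path=6>3>5; order=6,3,5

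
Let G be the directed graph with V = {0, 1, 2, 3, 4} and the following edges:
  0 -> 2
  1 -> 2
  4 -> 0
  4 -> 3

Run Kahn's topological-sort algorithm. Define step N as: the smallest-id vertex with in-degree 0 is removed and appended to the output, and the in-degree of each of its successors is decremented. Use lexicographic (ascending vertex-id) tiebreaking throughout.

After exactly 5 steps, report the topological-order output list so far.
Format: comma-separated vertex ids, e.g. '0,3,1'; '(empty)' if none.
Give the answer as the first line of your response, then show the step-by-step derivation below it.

1,4,0,2,3

step 1: output 1; order=[1]; indeg=(1,0,1,1,0)
step 2: output 4; order=[1,4]; indeg=(0,0,1,0,0)
step 3: output 0; order=[1,4,0]; indeg=(0,0,0,0,0)
step 4: output 2; order=[1,4,0,2]; indeg=(0,0,0,0,0)
step 5: output 3; order=[1,4,0,2,3]; indeg=(0,0,0,0,0)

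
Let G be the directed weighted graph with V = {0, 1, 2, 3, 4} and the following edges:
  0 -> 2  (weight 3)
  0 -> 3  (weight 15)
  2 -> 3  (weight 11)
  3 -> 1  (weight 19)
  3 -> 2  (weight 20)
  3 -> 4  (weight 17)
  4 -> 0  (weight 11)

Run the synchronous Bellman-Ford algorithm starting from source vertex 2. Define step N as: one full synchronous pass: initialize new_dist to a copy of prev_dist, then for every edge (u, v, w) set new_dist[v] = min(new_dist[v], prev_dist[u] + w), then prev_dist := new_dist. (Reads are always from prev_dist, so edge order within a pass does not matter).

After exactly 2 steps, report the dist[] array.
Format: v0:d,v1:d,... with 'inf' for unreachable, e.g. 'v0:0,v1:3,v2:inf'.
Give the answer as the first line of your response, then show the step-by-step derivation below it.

v0:inf,v1:30,v2:0,v3:11,v4:28

step 1: dist = v0:inf,v1:inf,v2:0,v3:11,v4:inf
step 2: dist = v0:inf,v1:30,v2:0,v3:11,v4:28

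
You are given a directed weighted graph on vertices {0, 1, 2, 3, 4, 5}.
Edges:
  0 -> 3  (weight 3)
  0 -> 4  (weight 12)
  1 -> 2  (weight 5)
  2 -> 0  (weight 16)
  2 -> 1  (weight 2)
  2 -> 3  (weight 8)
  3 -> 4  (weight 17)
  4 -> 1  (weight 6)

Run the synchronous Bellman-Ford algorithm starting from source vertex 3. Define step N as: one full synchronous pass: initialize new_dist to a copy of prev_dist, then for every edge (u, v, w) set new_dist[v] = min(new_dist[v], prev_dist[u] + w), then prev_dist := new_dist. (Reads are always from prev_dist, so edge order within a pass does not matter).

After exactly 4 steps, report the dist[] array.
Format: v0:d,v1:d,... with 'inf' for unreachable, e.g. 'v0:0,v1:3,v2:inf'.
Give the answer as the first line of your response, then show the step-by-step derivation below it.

v0:44,v1:23,v2:28,v3:0,v4:17,v5:inf

step 1: dist = v0:inf,v1:inf,v2:inf,v3:0,v4:17,v5:inf
step 2: dist = v0:inf,v1:23,v2:inf,v3:0,v4:17,v5:inf
step 3: dist = v0:inf,v1:23,v2:28,v3:0,v4:17,v5:inf
step 4: dist = v0:44,v1:23,v2:28,v3:0,v4:17,v5:inf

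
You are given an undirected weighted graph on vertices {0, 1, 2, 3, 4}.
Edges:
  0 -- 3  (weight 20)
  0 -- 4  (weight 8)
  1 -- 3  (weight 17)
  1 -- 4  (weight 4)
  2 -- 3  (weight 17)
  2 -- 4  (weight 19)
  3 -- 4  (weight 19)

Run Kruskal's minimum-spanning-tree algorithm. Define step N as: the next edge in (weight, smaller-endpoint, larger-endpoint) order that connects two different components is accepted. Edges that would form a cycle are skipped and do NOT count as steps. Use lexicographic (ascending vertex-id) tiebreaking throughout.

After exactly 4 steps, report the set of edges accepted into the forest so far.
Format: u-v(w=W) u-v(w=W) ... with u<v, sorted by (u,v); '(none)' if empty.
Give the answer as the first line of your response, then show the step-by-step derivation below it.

0-4(w=8) 1-3(w=17) 1-4(w=4) 2-3(w=17)

step 1: add edge 1-4 (w=4); MST = {1-4(w=4)}
step 2: add edge 0-4 (w=8); MST = {0-4(w=8) 1-4(w=4)}
step 3: add edge 1-3 (w=17); MST = {0-4(w=8) 1-3(w=17) 1-4(w=4)}
step 4: add edge 2-3 (w=17); MST = {0-4(w=8) 1-3(w=17) 1-4(w=4) 2-3(w=17)}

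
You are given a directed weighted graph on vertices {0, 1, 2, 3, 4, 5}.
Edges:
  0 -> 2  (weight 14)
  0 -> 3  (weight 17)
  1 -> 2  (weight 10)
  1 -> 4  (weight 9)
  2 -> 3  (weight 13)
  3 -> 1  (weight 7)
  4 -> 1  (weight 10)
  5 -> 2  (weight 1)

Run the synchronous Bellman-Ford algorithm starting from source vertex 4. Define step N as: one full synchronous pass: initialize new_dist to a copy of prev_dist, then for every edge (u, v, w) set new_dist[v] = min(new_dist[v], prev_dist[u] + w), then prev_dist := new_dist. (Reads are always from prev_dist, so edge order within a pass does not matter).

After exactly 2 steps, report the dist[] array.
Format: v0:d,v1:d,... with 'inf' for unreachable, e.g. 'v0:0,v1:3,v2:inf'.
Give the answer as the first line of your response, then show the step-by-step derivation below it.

v0:inf,v1:10,v2:20,v3:inf,v4:0,v5:inf

step 1: dist = v0:inf,v1:10,v2:inf,v3:inf,v4:0,v5:inf
step 2: dist = v0:inf,v1:10,v2:20,v3:inf,v4:0,v5:inf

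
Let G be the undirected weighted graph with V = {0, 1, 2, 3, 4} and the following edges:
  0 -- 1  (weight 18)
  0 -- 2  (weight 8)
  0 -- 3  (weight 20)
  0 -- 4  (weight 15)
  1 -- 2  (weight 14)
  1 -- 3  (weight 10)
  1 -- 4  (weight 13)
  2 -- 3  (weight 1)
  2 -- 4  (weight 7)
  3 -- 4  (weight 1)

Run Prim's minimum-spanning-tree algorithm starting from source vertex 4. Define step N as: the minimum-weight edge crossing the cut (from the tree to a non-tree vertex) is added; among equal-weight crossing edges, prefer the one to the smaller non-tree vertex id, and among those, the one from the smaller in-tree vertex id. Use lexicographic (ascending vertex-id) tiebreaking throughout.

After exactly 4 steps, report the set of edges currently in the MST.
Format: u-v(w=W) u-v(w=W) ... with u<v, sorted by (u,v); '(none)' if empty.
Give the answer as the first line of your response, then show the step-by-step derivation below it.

0-2(w=8) 1-3(w=10) 2-3(w=1) 3-4(w=1)

step 1: add edge 3-4 (w=1); MST = {3-4(w=1)}
step 2: add edge 2-3 (w=1); MST = {2-3(w=1) 3-4(w=1)}
step 3: add edge 0-2 (w=8); MST = {0-2(w=8) 2-3(w=1) 3-4(w=1)}
step 4: add edge 1-3 (w=10); MST = {0-2(w=8) 1-3(w=10) 2-3(w=1) 3-4(w=1)}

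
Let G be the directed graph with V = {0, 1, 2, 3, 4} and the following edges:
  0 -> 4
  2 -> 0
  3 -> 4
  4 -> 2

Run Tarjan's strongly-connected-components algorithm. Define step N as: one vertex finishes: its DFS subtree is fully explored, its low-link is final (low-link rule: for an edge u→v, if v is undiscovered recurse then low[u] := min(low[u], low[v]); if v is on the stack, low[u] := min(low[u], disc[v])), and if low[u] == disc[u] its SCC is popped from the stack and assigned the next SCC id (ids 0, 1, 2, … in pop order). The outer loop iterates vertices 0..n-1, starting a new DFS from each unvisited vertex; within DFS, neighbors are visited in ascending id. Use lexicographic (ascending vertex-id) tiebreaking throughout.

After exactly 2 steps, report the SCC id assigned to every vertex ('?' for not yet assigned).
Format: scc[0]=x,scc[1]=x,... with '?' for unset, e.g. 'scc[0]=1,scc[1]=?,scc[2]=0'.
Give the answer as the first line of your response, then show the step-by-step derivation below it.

scc[0]=?,scc[1]=?,scc[2]=?,scc[3]=?,scc[4]=?

step 1: low=(low[0]=0,low[1]=?,low[2]=0,low[3]=?,low[4]=1); scc=(scc[0]=?,scc[1]=?,scc[2]=?,scc[3]=?,scc[4]=?)
step 2: low=(low[0]=0,low[1]=?,low[2]=0,low[3]=?,low[4]=0); scc=(scc[0]=?,scc[1]=?,scc[2]=?,scc[3]=?,scc[4]=?)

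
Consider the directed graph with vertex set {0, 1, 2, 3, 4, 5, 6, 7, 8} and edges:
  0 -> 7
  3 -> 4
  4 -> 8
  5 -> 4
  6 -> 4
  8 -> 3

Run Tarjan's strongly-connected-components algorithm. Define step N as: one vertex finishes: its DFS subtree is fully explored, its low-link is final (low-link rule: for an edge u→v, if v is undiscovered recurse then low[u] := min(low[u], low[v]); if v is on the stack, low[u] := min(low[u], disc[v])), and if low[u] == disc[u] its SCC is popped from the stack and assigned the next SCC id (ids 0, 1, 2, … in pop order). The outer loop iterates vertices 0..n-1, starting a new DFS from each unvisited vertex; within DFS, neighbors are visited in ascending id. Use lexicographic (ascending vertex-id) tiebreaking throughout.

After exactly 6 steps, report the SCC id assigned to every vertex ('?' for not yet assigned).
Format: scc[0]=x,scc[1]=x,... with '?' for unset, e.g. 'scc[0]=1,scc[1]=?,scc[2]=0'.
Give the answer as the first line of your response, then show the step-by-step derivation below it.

scc[0]=1,scc[1]=2,scc[2]=3,scc[3]=?,scc[4]=?,scc[5]=?,scc[6]=?,scc[7]=0,scc[8]=?

step 1: low=(low[0]=0,low[1]=?,low[2]=?,low[3]=?,low[4]=?,low[5]=?,low[6]=?,low[7]=1,low[8]=?); scc=(scc[0]=?,scc[1]=?,scc[2]=?,scc[3]=?,scc[4]=?,scc[5]=?,scc[6]=?,scc[7]=0,scc[8]=?)
step 2: low=(low[0]=0,low[1]=?,low[2]=?,low[3]=?,low[4]=?,low[5]=?,low[6]=?,low[7]=1,low[8]=?); scc=(scc[0]=1,scc[1]=?,scc[2]=?,scc[3]=?,scc[4]=?,scc[5]=?,scc[6]=?,scc[7]=0,scc[8]=?)
step 3: low=(low[0]=0,low[1]=2,low[2]=?,low[3]=?,low[4]=?,low[5]=?,low[6]=?,low[7]=1,low[8]=?); scc=(scc[0]=1,scc[1]=2,scc[2]=?,scc[3]=?,scc[4]=?,scc[5]=?,scc[6]=?,scc[7]=0,scc[8]=?)
step 4: low=(low[0]=0,low[1]=2,low[2]=3,low[3]=?,low[4]=?,low[5]=?,low[6]=?,low[7]=1,low[8]=?); scc=(scc[0]=1,scc[1]=2,scc[2]=3,scc[3]=?,scc[4]=?,scc[5]=?,scc[6]=?,scc[7]=0,scc[8]=?)
step 5: low=(low[0]=0,low[1]=2,low[2]=3,low[3]=4,low[4]=5,low[5]=?,low[6]=?,low[7]=1,low[8]=4); scc=(scc[0]=1,scc[1]=2,scc[2]=3,scc[3]=?,scc[4]=?,scc[5]=?,scc[6]=?,scc[7]=0,scc[8]=?)
step 6: low=(low[0]=0,low[1]=2,low[2]=3,low[3]=4,low[4]=4,low[5]=?,low[6]=?,low[7]=1,low[8]=4); scc=(scc[0]=1,scc[1]=2,scc[2]=3,scc[3]=?,scc[4]=?,scc[5]=?,scc[6]=?,scc[7]=0,scc[8]=?)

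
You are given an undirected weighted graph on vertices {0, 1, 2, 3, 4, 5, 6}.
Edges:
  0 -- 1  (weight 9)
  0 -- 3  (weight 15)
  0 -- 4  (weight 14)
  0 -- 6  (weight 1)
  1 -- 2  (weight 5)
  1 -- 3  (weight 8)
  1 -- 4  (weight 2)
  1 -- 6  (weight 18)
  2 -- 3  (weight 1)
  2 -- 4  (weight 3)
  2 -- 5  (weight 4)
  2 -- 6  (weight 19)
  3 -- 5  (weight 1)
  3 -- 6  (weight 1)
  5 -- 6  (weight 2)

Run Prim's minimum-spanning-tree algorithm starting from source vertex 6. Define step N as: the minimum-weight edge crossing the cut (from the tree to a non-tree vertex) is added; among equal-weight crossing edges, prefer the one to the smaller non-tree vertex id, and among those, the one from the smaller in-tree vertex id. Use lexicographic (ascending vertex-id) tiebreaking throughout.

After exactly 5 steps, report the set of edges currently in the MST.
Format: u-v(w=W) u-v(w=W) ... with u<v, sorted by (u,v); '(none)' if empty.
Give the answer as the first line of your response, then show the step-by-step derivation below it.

0-6(w=1) 2-3(w=1) 2-4(w=3) 3-5(w=1) 3-6(w=1)

step 1: add edge 0-6 (w=1); MST = {0-6(w=1)}
step 2: add edge 3-6 (w=1); MST = {0-6(w=1) 3-6(w=1)}
step 3: add edge 2-3 (w=1); MST = {0-6(w=1) 2-3(w=1) 3-6(w=1)}
step 4: add edge 3-5 (w=1); MST = {0-6(w=1) 2-3(w=1) 3-5(w=1) 3-6(w=1)}
step 5: add edge 2-4 (w=3); MST = {0-6(w=1) 2-3(w=1) 2-4(w=3) 3-5(w=1) 3-6(w=1)}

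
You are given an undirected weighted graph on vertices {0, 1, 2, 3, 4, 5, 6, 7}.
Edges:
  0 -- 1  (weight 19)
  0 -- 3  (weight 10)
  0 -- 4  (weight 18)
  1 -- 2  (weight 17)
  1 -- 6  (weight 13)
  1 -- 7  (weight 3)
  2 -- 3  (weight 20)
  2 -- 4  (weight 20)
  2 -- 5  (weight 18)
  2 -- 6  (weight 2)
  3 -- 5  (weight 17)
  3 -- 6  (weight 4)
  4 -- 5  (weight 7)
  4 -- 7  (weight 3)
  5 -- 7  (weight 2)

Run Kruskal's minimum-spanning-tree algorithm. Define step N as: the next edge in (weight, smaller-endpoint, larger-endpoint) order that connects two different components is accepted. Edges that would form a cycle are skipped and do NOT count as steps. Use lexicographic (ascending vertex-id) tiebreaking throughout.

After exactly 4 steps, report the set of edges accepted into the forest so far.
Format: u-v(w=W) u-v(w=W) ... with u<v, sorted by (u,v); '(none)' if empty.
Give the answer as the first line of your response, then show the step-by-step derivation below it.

1-7(w=3) 2-6(w=2) 4-7(w=3) 5-7(w=2)

step 1: add edge 2-6 (w=2); MST = {2-6(w=2)}
step 2: add edge 5-7 (w=2); MST = {2-6(w=2) 5-7(w=2)}
step 3: add edge 1-7 (w=3); MST = {1-7(w=3) 2-6(w=2) 5-7(w=2)}
step 4: add edge 4-7 (w=3); MST = {1-7(w=3) 2-6(w=2) 4-7(w=3) 5-7(w=2)}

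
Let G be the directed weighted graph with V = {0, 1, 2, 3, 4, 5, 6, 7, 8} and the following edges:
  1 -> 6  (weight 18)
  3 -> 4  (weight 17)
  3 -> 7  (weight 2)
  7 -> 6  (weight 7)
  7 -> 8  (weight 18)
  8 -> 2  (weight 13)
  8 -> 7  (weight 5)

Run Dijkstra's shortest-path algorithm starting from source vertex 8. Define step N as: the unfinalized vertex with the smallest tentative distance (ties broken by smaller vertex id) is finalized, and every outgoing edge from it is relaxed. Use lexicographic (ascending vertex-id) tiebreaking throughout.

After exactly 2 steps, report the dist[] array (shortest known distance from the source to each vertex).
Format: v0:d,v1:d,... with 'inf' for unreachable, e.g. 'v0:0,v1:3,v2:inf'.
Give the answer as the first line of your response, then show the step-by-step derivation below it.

v0:inf,v1:inf,v2:13,v3:inf,v4:inf,v5:inf,v6:12,v7:5,v8:0

step 1: dist = v0:inf,v1:inf,v2:13,v3:inf,v4:inf,v5:inf,v6:inf,v7:5,v8:0
step 2: dist = v0:inf,v1:inf,v2:13,v3:inf,v4:inf,v5:inf,v6:12,v7:5,v8:0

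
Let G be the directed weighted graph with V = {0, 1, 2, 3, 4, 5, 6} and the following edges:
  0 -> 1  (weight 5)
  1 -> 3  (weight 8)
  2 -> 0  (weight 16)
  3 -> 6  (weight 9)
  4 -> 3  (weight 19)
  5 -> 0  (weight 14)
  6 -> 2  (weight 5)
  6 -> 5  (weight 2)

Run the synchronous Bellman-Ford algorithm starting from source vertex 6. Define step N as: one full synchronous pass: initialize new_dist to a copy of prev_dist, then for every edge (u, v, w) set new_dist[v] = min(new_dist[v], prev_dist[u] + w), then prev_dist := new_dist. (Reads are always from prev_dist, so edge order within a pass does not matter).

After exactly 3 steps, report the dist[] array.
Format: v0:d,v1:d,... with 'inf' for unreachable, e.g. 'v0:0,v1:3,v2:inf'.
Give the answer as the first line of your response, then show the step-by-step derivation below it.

v0:16,v1:21,v2:5,v3:inf,v4:inf,v5:2,v6:0

step 1: dist = v0:inf,v1:inf,v2:5,v3:inf,v4:inf,v5:2,v6:0
step 2: dist = v0:16,v1:inf,v2:5,v3:inf,v4:inf,v5:2,v6:0
step 3: dist = v0:16,v1:21,v2:5,v3:inf,v4:inf,v5:2,v6:0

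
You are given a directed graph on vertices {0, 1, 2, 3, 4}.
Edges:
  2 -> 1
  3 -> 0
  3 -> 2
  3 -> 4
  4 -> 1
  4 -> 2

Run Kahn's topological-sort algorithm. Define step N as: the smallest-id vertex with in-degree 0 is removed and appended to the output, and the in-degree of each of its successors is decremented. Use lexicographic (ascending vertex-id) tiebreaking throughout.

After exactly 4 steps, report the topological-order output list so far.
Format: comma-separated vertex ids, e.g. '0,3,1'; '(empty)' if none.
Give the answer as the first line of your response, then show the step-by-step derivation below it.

3,0,4,2

step 1: output 3; order=[3]; indeg=(0,2,1,0,0)
step 2: output 0; order=[3,0]; indeg=(0,2,1,0,0)
step 3: output 4; order=[3,0,4]; indeg=(0,1,0,0,0)
step 4: output 2; order=[3,0,4,2]; indeg=(0,0,0,0,0)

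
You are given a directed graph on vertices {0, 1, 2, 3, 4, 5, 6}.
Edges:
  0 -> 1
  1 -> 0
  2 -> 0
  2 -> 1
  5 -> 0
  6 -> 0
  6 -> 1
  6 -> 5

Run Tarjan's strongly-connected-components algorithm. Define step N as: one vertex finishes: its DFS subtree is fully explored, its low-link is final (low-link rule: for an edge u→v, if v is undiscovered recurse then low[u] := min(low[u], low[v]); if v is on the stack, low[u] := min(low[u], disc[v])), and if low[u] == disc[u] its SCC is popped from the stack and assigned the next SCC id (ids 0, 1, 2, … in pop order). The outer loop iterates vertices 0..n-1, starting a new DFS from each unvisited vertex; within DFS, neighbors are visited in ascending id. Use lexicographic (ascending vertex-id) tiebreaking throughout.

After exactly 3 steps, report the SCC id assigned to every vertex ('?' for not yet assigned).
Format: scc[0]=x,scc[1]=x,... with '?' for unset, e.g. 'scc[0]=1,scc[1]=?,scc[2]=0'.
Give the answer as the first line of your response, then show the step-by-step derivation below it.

scc[0]=0,scc[1]=0,scc[2]=1,scc[3]=?,scc[4]=?,scc[5]=?,scc[6]=?

step 1: low=(low[0]=0,low[1]=0,low[2]=?,low[3]=?,low[4]=?,low[5]=?,low[6]=?); scc=(scc[0]=?,scc[1]=?,scc[2]=?,scc[3]=?,scc[4]=?,scc[5]=?,scc[6]=?)
step 2: low=(low[0]=0,low[1]=0,low[2]=?,low[3]=?,low[4]=?,low[5]=?,low[6]=?); scc=(scc[0]=0,scc[1]=0,scc[2]=?,scc[3]=?,scc[4]=?,scc[5]=?,scc[6]=?)
step 3: low=(low[0]=0,low[1]=0,low[2]=2,low[3]=?,low[4]=?,low[5]=?,low[6]=?); scc=(scc[0]=0,scc[1]=0,scc[2]=1,scc[3]=?,scc[4]=?,scc[5]=?,scc[6]=?)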